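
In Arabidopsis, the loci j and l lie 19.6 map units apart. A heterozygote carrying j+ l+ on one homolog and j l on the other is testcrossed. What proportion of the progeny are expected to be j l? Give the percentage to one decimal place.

A map distance of 19.6 map units corresponds to a recombination frequency of 0.196.
The F1 is j+ l+ / j l, so j l is a parental gamete class with expected frequency (1 − r)/2 = 0.804/2 = 0.4020.
That is 0.4020 = 40.2% of the progeny.

40.2%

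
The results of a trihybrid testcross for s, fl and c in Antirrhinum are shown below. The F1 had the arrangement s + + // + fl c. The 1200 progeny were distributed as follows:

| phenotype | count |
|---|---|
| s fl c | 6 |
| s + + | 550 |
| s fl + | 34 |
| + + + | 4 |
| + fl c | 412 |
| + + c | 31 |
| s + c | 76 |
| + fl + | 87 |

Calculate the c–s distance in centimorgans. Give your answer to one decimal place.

The two rarest classes, + + + and s fl c, are the double crossovers. Comparing them with the parentals, only the s allele has switched, so s is the middle locus and the order is c – s – fl.
Crossovers in the c–s interval produce the single-crossover classes s + c and + fl + (76 + 87 = 163) plus the double crossovers (10).
RF(c–s) = (163 + 10) / 1200 = 173/1200 = 0.1442 → 14.4 centimorgans.

14.4 centimorgans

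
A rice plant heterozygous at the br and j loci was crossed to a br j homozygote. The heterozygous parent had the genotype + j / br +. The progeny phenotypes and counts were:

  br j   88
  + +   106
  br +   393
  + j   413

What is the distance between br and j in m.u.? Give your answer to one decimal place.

The recombinant classes are + + and br j: 106 + 88 = 194.
Recombination frequency = 194/1000 = 0.1940 ≈ 19.4%, i.e. 19.4 m.u.

19.4 m.u.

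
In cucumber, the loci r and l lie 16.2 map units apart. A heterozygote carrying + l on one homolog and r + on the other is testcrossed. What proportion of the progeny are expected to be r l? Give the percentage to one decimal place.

8.1%

A map distance of 16.2 map units corresponds to a recombination frequency of 0.162.
The F1 is + l / r +, so r l is a recombinant gamete class with expected frequency r/2 = 0.162/2 = 0.0810.
That is 0.0810 = 8.1% of the progeny.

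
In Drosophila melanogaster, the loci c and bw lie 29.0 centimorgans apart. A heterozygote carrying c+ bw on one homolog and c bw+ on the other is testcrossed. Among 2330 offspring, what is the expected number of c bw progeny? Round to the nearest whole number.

A map distance of 29.0 centimorgans corresponds to a recombination frequency of 0.290.
The F1 is c+ bw / c bw+, so c bw is a recombinant gamete class with expected frequency r/2 = 0.290/2 = 0.1450.
Expected number = 0.1450 × 2330 = 337.85 ≈ 338.

338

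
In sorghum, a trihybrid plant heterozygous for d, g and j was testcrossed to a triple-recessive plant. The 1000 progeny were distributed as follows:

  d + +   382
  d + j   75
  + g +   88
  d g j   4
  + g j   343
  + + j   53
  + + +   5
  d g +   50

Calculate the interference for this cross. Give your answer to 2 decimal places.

The two most frequent reciprocal classes, + g j and d + +, are the parental types, so the F1 was + g j / d + +.
The two rarest classes, d g j and + + +, are the double crossovers. Comparing them with the parentals, only the d allele has switched, so d is the middle locus and the order is g – d – j.
g–d: (103 + 9)/1000 = 0.1120; d–j: (163 + 9)/1000 = 0.1720.
Expected DCO frequency = 0.1120 × 0.1720 ≈ 0.01926; observed = 9/1000 ≈ 0.00900.
Coefficient of coincidence = 0.00900/0.01926 ≈ 0.47; interference = 1 − 0.47 = 0.53.

0.53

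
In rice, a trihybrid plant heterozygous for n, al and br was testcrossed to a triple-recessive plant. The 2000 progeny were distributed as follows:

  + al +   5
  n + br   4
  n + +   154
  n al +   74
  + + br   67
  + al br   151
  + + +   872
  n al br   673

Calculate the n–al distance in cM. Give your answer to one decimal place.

15.7 cM

The two most frequent reciprocal classes, + + + and n al br, are the parental types, so the F1 was + + + / n al br.
The two rarest classes, + al + and n + br, are the double crossovers. Comparing them with the parentals, only the al allele has switched, so al is the middle locus and the order is br – al – n.
Crossovers in the al–n interval produce the single-crossover classes n + + and + al br (154 + 151 = 305) plus the double crossovers (9).
RF(al–n) = (305 + 9) / 2000 = 314/2000 = 0.1570 → 15.7 cM.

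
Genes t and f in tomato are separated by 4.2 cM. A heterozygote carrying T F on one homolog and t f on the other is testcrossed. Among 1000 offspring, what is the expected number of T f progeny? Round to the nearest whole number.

A map distance of 4.2 cM corresponds to a recombination frequency of 0.042.
The F1 is T F / t f, so T f is a recombinant gamete class with expected frequency r/2 = 0.042/2 = 0.0210.
Expected number = 0.0210 × 1000 = 21.00 ≈ 21.

21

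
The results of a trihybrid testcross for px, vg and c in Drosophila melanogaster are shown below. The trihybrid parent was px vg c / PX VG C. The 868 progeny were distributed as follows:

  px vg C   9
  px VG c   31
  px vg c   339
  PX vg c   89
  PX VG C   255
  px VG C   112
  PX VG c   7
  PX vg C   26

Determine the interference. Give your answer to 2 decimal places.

0.12

The two rarest classes, px vg C and PX VG c, are the double crossovers. Comparing them with the parentals, only the c allele has switched, so c is the middle locus and the order is vg – c – px.
vg–c: (57 + 16)/868 = 0.0841; c–px: (201 + 16)/868 = 0.2500.
Expected DCO frequency = 0.0841 × 0.2500 ≈ 0.02102; observed = 16/868 ≈ 0.01843.
Coefficient of coincidence = 0.01843/0.02102 ≈ 0.88; interference = 1 − 0.88 = 0.12.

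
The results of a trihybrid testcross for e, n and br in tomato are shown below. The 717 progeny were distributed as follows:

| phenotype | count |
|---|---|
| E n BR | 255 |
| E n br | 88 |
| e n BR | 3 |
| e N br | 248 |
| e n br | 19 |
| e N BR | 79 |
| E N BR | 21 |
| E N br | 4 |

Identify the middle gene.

The two most frequent reciprocal classes, e N br and E n BR, are the parental types, so the F1 was e N br / E n BR.
The two rarest classes, E N br and e n BR, are the double crossovers. Comparing them with the parentals, only the e allele has switched, so e is the middle locus and the order is n – e – br.

e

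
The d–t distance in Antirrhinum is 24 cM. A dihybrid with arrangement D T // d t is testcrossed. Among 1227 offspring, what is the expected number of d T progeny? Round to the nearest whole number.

A map distance of 24 cM corresponds to a recombination frequency of 0.240.
The F1 is D T / d t, so d T is a recombinant gamete class with expected frequency r/2 = 0.240/2 = 0.1200.
Expected number = 0.1200 × 1227 = 147.24 ≈ 147.

147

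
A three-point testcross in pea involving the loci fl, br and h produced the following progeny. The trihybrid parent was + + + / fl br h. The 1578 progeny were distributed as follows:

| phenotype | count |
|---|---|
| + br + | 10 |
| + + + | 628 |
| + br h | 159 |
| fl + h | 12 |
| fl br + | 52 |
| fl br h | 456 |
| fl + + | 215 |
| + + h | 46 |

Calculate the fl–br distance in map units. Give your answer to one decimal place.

The two rarest classes, + br + and fl + h, are the double crossovers. Comparing them with the parentals, only the br allele has switched, so br is the middle locus and the order is fl – br – h.
Crossovers in the fl–br interval produce the single-crossover classes fl + + and + br h (215 + 159 = 374) plus the double crossovers (22).
RF(fl–br) = (374 + 22) / 1578 = 396/1578 = 0.2510 → 25.1 map units.

25.1 map units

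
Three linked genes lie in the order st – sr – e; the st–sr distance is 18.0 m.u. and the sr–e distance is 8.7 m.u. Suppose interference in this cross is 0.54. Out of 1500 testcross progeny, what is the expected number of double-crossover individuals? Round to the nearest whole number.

Map distances give recombination frequencies of 0.180 and 0.087 for the two intervals.
With interference 0.54 (so coincidence = 0.46), expected double-crossover frequency = 0.180 × 0.087 × 0.46 = 0.00720.
Expected number = 0.00720 × 1500 = 10.81 ≈ 11.

11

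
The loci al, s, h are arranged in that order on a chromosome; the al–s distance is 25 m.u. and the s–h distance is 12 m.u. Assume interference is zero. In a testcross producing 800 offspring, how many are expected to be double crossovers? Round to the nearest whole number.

24

Map distances give recombination frequencies of 0.250 and 0.120 for the two intervals.
With no interference, expected double-crossover frequency = 0.250 × 0.120 = 0.03000.
Expected number = 0.03000 × 800 = 24.00 ≈ 24.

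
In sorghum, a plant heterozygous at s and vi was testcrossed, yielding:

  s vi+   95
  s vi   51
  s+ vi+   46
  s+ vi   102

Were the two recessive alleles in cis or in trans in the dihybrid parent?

trans

The two most frequent classes are s+ vi (102) and s vi+ (95); these are the parental (non-recombinant) types.
So the F1 carried s+ vi on one chromosome and s vi+ on the other — the recessive alleles are on opposite chromosomes (trans / repulsion).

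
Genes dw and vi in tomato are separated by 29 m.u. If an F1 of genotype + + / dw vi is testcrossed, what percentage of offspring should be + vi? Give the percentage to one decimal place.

A map distance of 29 m.u. corresponds to a recombination frequency of 0.290.
The F1 is + + / dw vi, so + vi is a recombinant gamete class with expected frequency r/2 = 0.290/2 = 0.1450.
That is 0.1450 = 14.5% of the progeny.

14.5%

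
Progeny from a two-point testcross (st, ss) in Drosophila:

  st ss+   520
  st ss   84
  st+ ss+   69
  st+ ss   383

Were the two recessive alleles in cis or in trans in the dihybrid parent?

trans

The two most frequent classes are st+ ss (383) and st ss+ (520); these are the parental (non-recombinant) types.
So the F1 carried st+ ss on one chromosome and st ss+ on the other — the recessive alleles are on opposite chromosomes (trans / repulsion).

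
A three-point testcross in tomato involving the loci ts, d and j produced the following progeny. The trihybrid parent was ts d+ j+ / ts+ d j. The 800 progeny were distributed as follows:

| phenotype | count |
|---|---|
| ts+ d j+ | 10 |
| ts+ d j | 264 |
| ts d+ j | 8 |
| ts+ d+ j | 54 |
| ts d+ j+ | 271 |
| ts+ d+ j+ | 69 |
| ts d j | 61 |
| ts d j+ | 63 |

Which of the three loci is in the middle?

j

The two rarest classes, ts d+ j and ts+ d j+, are the double crossovers. Comparing them with the parentals, only the j allele has switched, so j is the middle locus and the order is ts – j – d.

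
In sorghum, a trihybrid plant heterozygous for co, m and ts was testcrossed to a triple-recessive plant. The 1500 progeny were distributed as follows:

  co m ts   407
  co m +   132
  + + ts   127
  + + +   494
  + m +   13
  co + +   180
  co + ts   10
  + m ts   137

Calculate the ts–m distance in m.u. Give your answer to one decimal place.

The two most frequent reciprocal classes, + + + and co m ts, are the parental types, so the F1 was + + + / co m ts.
The two rarest classes, + m + and co + ts, are the double crossovers. Comparing them with the parentals, only the m allele has switched, so m is the middle locus and the order is ts – m – co.
Crossovers in the ts–m interval produce the single-crossover classes + + ts and co m + (127 + 132 = 259) plus the double crossovers (23).
RF(ts–m) = (259 + 23) / 1500 = 282/1500 = 0.1880 → 18.8 m.u.

18.8 m.u.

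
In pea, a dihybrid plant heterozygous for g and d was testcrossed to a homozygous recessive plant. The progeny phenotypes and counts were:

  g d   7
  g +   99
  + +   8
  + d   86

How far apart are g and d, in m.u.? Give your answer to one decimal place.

The two most frequent classes, + d (86) and g + (99), are the parental types, so the F1 was + d / g +.
The recombinant classes are + + and g d: 8 + 7 = 15.
Recombination frequency = 15/200 = 0.0750 ≈ 7.5%, i.e. 7.5 m.u.

7.5 m.u.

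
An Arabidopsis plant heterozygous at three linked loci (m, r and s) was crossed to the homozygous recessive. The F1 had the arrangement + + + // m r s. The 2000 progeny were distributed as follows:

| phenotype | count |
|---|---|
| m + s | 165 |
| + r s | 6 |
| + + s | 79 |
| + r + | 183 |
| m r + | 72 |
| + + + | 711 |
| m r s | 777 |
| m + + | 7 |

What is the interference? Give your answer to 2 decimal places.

0.56

The two rarest classes, m + + and + r s, are the double crossovers. Comparing them with the parentals, only the m allele has switched, so m is the middle locus and the order is s – m – r.
s–m: (151 + 13)/2000 = 0.0820; m–r: (348 + 13)/2000 = 0.1805.
Expected DCO frequency = 0.0820 × 0.1805 ≈ 0.01480; observed = 13/2000 ≈ 0.00650.
Coefficient of coincidence = 0.00650/0.01480 ≈ 0.44; interference = 1 − 0.44 = 0.56.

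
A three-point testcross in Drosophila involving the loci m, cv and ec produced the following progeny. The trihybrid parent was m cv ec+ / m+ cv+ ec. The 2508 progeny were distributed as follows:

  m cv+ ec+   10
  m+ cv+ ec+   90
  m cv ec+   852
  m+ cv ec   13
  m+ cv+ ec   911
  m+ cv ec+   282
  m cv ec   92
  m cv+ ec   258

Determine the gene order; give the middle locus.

The two rarest classes, m cv+ ec+ and m+ cv ec, are the double crossovers. Comparing them with the parentals, only the cv allele has switched, so cv is the middle locus and the order is m – cv – ec.

cv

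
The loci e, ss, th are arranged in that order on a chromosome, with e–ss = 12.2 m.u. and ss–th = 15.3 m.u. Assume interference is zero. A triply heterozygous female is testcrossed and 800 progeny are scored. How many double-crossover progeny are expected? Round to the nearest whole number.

Map distances give recombination frequencies of 0.122 and 0.153 for the two intervals.
With no interference, expected double-crossover frequency = 0.122 × 0.153 = 0.01867.
Expected number = 0.01867 × 800 = 14.93 ≈ 15.

15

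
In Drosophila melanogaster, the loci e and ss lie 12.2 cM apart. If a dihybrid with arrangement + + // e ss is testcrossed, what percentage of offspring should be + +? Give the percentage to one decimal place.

A map distance of 12.2 cM corresponds to a recombination frequency of 0.122.
The F1 is + + / e ss, so + + is a parental gamete class with expected frequency (1 − r)/2 = 0.878/2 = 0.4390.
That is 0.4390 = 43.9% of the progeny.

43.9%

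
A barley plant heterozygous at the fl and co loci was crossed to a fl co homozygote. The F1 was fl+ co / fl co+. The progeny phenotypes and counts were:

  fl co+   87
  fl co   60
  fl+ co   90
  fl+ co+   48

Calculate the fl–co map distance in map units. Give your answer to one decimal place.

The recombinant classes are fl+ co+ and fl co: 48 + 60 = 108.
Recombination frequency = 108/285 = 0.3789 ≈ 37.9%, i.e. 37.9 map units.

37.9 map units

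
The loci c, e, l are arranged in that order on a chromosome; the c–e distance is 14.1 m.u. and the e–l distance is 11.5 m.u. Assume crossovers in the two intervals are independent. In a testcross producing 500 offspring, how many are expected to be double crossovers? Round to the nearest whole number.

Map distances give recombination frequencies of 0.141 and 0.115 for the two intervals.
With no interference, expected double-crossover frequency = 0.141 × 0.115 = 0.01622.
Expected number = 0.01622 × 500 = 8.11 ≈ 8.

8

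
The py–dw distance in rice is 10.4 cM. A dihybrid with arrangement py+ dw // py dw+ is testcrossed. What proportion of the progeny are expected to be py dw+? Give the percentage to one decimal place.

44.8%

A map distance of 10.4 cM corresponds to a recombination frequency of 0.104.
The F1 is py+ dw / py dw+, so py dw+ is a parental gamete class with expected frequency (1 − r)/2 = 0.896/2 = 0.4480.
That is 0.4480 = 44.8% of the progeny.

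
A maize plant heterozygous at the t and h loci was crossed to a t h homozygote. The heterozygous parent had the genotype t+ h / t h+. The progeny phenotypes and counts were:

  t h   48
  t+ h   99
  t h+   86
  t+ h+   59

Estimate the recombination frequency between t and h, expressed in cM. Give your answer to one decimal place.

36.6 cM

The recombinant classes are t+ h+ and t h: 59 + 48 = 107.
Recombination frequency = 107/292 = 0.3664 ≈ 36.6%, i.e. 36.6 cM.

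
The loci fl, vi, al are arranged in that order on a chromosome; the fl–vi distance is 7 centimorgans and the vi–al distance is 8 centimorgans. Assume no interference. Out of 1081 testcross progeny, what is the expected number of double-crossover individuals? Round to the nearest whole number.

6

Map distances give recombination frequencies of 0.070 and 0.080 for the two intervals.
With no interference, expected double-crossover frequency = 0.070 × 0.080 = 0.00560.
Expected number = 0.00560 × 1081 = 6.05 ≈ 6.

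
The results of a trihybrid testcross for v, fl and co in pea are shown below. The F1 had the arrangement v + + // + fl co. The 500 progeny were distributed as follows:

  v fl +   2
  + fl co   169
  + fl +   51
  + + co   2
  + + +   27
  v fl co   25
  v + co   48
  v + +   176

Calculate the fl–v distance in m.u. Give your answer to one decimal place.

The two rarest classes, v fl + and + + co, are the double crossovers. Comparing them with the parentals, only the fl allele has switched, so fl is the middle locus and the order is v – fl – co.
Crossovers in the v–fl interval produce the single-crossover classes + + + and v fl co (27 + 25 = 52) plus the double crossovers (4).
RF(v–fl) = (52 + 4) / 500 = 56/500 = 0.1120 → 11.2 m.u.

11.2 m.u.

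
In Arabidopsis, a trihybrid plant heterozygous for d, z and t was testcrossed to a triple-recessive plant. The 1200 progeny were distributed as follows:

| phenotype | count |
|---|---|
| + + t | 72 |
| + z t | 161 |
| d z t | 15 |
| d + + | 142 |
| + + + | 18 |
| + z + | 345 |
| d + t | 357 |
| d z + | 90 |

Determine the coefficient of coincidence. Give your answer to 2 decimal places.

The two most frequent reciprocal classes, + z + and d + t, are the parental types, so the F1 was + z + / d + t.
The two rarest classes, + + + and d z t, are the double crossovers. Comparing them with the parentals, only the z allele has switched, so z is the middle locus and the order is d – z – t.
d–z: (162 + 33)/1200 = 0.1625; z–t: (303 + 33)/1200 = 0.2800.
Expected DCO frequency = 0.1625 × 0.2800 ≈ 0.04550; observed = 33/1200 ≈ 0.02750.
Coefficient of coincidence = 0.02750/0.04550 ≈ 0.60.

0.60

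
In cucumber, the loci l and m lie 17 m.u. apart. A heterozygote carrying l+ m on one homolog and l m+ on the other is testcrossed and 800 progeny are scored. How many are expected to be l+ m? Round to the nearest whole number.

332

A map distance of 17 m.u. corresponds to a recombination frequency of 0.170.
The F1 is l+ m / l m+, so l+ m is a parental gamete class with expected frequency (1 − r)/2 = 0.830/2 = 0.4150.
Expected number = 0.4150 × 800 = 332.00 ≈ 332.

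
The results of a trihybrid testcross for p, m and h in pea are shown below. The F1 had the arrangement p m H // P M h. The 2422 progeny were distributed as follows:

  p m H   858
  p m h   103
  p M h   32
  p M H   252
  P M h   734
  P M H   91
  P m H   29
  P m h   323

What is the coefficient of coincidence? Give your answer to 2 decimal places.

0.91

The two rarest classes, P m H and p M h, are the double crossovers. Comparing them with the parentals, only the p allele has switched, so p is the middle locus and the order is h – p – m.
h–p: (194 + 61)/2422 = 0.1053; p–m: (575 + 61)/2422 = 0.2626.
Expected DCO frequency = 0.1053 × 0.2626 ≈ 0.02765; observed = 61/2422 ≈ 0.02519.
Coefficient of coincidence = 0.02519/0.02765 ≈ 0.91.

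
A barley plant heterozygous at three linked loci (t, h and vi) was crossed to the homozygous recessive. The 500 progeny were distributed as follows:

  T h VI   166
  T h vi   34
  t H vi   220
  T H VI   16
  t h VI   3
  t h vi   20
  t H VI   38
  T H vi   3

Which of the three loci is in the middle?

t

The two most frequent reciprocal classes, t H vi and T h VI, are the parental types, so the F1 was t H vi / T h VI.
The two rarest classes, T H vi and t h VI, are the double crossovers. Comparing them with the parentals, only the t allele has switched, so t is the middle locus and the order is h – t – vi.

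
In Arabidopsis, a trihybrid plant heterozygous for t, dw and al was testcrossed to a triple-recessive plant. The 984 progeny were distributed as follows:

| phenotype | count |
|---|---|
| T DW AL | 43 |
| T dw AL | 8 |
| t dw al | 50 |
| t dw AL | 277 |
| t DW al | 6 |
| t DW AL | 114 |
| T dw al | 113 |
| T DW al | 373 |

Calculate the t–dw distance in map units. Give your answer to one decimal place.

24.5 map units

The two most frequent reciprocal classes, t dw AL and T DW al, are the parental types, so the F1 was t dw AL / T DW al.
The two rarest classes, T dw AL and t DW al, are the double crossovers. Comparing them with the parentals, only the t allele has switched, so t is the middle locus and the order is dw – t – al.
Crossovers in the dw–t interval produce the single-crossover classes t DW AL and T dw al (114 + 113 = 227) plus the double crossovers (14).
RF(dw–t) = (227 + 14) / 984 = 241/984 = 0.2449 → 24.5 map units.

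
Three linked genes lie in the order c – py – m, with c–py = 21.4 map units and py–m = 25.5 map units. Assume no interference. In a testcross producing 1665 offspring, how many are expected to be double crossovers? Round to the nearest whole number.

91

Map distances give recombination frequencies of 0.214 and 0.255 for the two intervals.
With no interference, expected double-crossover frequency = 0.214 × 0.255 = 0.05457.
Expected number = 0.05457 × 1665 = 90.86 ≈ 91.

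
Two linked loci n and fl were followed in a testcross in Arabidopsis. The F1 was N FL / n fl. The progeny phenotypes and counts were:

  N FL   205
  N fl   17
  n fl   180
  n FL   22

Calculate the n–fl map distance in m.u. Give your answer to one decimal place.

9.2 m.u.

The recombinant classes are N fl and n FL: 17 + 22 = 39.
Recombination frequency = 39/424 = 0.0920 ≈ 9.2%, i.e. 9.2 m.u.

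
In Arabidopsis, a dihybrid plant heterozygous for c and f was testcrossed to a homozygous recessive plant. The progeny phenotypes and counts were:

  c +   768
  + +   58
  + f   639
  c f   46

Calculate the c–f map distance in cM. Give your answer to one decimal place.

6.9 cM

The two most frequent classes, + f (639) and c + (768), are the parental types, so the F1 was + f / c +.
The recombinant classes are + + and c f: 58 + 46 = 104.
Recombination frequency = 104/1511 = 0.0688 ≈ 6.9%, i.e. 6.9 cM.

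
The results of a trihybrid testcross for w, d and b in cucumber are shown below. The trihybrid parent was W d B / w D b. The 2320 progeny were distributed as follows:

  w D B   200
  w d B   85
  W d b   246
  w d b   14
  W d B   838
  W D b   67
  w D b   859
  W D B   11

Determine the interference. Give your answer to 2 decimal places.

0.30

The two rarest classes, W D B and w d b, are the double crossovers. Comparing them with the parentals, only the d allele has switched, so d is the middle locus and the order is b – d – w.
b–d: (446 + 25)/2320 = 0.2030; d–w: (152 + 25)/2320 = 0.0763.
Expected DCO frequency = 0.2030 × 0.0763 ≈ 0.01549; observed = 25/2320 ≈ 0.01078.
Coefficient of coincidence = 0.01078/0.01549 ≈ 0.70; interference = 1 − 0.70 = 0.30.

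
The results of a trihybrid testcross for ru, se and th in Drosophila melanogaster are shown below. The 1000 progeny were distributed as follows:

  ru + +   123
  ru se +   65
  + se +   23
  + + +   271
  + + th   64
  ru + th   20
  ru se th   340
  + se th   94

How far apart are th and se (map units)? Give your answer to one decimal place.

17.2 map units

The two most frequent reciprocal classes, ru se th and + + +, are the parental types, so the F1 was ru se th / + + +.
The two rarest classes, ru + th and + se +, are the double crossovers. Comparing them with the parentals, only the se allele has switched, so se is the middle locus and the order is ru – se – th.
Crossovers in the se–th interval produce the single-crossover classes ru se + and + + th (65 + 64 = 129) plus the double crossovers (43).
RF(se–th) = (129 + 43) / 1000 = 172/1000 = 0.1720 → 17.2 map units.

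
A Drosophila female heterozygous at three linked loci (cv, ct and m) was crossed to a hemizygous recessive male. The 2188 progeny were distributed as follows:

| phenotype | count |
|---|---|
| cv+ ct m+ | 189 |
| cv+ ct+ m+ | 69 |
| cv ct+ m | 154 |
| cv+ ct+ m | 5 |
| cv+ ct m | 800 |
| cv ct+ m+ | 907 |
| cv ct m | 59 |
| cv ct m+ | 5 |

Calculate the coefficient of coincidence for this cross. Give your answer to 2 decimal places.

0.45

The two most frequent reciprocal classes, cv ct+ m+ and cv+ ct m, are the parental types, so the F1 was cv ct+ m+ / cv+ ct m.
The two rarest classes, cv ct m+ and cv+ ct+ m, are the double crossovers. Comparing them with the parentals, only the ct allele has switched, so ct is the middle locus and the order is cv – ct – m.
cv–ct: (128 + 10)/2188 = 0.0631; ct–m: (343 + 10)/2188 = 0.1613.
Expected DCO frequency = 0.0631 × 0.1613 ≈ 0.01018; observed = 10/2188 ≈ 0.00457.
Coefficient of coincidence = 0.00457/0.01018 ≈ 0.45.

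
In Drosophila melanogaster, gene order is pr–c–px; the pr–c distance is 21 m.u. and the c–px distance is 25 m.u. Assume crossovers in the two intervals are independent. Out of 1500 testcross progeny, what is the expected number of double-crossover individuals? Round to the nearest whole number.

79

Map distances give recombination frequencies of 0.210 and 0.250 for the two intervals.
With no interference, expected double-crossover frequency = 0.210 × 0.250 = 0.05250.
Expected number = 0.05250 × 1500 = 78.75 ≈ 79.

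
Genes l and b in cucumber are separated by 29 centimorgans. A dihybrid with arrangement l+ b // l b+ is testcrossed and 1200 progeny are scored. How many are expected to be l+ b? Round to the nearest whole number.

A map distance of 29 centimorgans corresponds to a recombination frequency of 0.290.
The F1 is l+ b / l b+, so l+ b is a parental gamete class with expected frequency (1 − r)/2 = 0.710/2 = 0.3550.
Expected number = 0.3550 × 1200 = 426.00 ≈ 426.

426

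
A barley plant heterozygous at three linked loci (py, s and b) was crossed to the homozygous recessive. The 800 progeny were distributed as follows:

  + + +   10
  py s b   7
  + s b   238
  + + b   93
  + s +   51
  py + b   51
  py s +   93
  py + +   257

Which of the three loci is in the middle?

The two most frequent reciprocal classes, + s b and py + +, are the parental types, so the F1 was + s b / py + +.
The two rarest classes, py s b and + + +, are the double crossovers. Comparing them with the parentals, only the py allele has switched, so py is the middle locus and the order is b – py – s.

py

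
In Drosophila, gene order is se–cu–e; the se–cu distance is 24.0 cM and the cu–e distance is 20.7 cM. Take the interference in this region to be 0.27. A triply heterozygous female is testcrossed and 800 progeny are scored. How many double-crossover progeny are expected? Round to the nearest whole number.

29

Map distances give recombination frequencies of 0.240 and 0.207 for the two intervals.
With interference 0.27 (so coincidence = 0.73), expected double-crossover frequency = 0.240 × 0.207 × 0.73 = 0.03627.
Expected number = 0.03627 × 800 = 29.01 ≈ 29.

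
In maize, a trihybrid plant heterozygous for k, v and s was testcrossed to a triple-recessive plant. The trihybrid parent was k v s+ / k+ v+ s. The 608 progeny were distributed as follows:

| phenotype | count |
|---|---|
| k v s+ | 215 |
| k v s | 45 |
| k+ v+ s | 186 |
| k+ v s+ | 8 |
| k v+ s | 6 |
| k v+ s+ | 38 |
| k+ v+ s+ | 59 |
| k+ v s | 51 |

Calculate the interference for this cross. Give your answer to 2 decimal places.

The two rarest classes, k+ v s+ and k v+ s, are the double crossovers. Comparing them with the parentals, only the k allele has switched, so k is the middle locus and the order is v – k – s.
v–k: (89 + 14)/608 = 0.1694; k–s: (104 + 14)/608 = 0.1941.
Expected DCO frequency = 0.1694 × 0.1941 ≈ 0.03288; observed = 14/608 ≈ 0.02303.
Coefficient of coincidence = 0.02303/0.03288 ≈ 0.70; interference = 1 − 0.70 = 0.30.

0.30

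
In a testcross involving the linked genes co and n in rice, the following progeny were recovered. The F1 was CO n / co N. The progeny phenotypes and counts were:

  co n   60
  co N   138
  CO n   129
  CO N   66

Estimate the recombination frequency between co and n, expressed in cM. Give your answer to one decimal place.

32.1 cM

The recombinant classes are CO N and co n: 66 + 60 = 126.
Recombination frequency = 126/393 = 0.3206 ≈ 32.1%, i.e. 32.1 cM.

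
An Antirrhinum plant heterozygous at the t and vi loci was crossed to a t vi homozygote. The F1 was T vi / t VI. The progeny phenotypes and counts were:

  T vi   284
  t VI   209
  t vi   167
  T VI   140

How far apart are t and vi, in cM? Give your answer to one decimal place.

The recombinant classes are T VI and t vi: 140 + 167 = 307.
Recombination frequency = 307/800 = 0.3837 ≈ 38.4%, i.e. 38.4 cM.

38.4 cM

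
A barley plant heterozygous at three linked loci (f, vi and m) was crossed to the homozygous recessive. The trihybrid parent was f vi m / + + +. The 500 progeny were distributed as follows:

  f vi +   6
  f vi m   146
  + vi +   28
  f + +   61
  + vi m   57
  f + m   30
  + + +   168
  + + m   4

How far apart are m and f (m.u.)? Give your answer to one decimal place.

The two rarest classes, f vi + and + + m, are the double crossovers. Comparing them with the parentals, only the m allele has switched, so m is the middle locus and the order is vi – m – f.
Crossovers in the m–f interval produce the single-crossover classes + vi m and f + + (57 + 61 = 118) plus the double crossovers (10).
RF(m–f) = (118 + 10) / 500 = 128/500 = 0.2560 → 25.6 m.u.

25.6 m.u.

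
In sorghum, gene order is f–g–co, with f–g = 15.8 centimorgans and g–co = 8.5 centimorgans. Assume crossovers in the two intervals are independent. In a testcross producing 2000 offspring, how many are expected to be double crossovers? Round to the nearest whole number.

27

Map distances give recombination frequencies of 0.158 and 0.085 for the two intervals.
With no interference, expected double-crossover frequency = 0.158 × 0.085 = 0.01343.
Expected number = 0.01343 × 2000 = 26.86 ≈ 27.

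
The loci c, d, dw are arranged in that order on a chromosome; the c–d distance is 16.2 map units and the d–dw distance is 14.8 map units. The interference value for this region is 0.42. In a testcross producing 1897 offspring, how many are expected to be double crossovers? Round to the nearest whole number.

Map distances give recombination frequencies of 0.162 and 0.148 for the two intervals.
With interference 0.42 (so coincidence = 0.58), expected double-crossover frequency = 0.162 × 0.148 × 0.58 = 0.01391.
Expected number = 0.01391 × 1897 = 26.38 ≈ 26.

26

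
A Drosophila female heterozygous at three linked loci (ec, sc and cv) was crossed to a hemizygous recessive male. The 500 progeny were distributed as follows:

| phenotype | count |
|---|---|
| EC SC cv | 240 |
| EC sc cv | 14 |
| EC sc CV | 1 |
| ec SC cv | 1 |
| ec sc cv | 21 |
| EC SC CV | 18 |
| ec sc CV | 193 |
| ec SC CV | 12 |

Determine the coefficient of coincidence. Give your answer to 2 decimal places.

The two most frequent reciprocal classes, EC SC cv and ec sc CV, are the parental types, so the F1 was EC SC cv / ec sc CV.
The two rarest classes, ec SC cv and EC sc CV, are the double crossovers. Comparing them with the parentals, only the ec allele has switched, so ec is the middle locus and the order is sc – ec – cv.
sc–ec: (26 + 2)/500 = 0.0560; ec–cv: (39 + 2)/500 = 0.0820.
Expected DCO frequency = 0.0560 × 0.0820 ≈ 0.00459; observed = 2/500 ≈ 0.00400.
Coefficient of coincidence = 0.00400/0.00459 ≈ 0.87.

0.87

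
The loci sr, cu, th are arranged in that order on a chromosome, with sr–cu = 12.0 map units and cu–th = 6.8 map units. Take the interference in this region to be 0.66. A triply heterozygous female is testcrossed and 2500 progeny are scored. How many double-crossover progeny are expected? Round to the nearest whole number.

7

Map distances give recombination frequencies of 0.120 and 0.068 for the two intervals.
With interference 0.66 (so coincidence = 0.34), expected double-crossover frequency = 0.120 × 0.068 × 0.34 = 0.00277.
Expected number = 0.00277 × 2500 = 6.94 ≈ 7.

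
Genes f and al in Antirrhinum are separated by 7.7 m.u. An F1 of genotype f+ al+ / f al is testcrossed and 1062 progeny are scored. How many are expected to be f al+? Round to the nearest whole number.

41

A map distance of 7.7 m.u. corresponds to a recombination frequency of 0.077.
The F1 is f+ al+ / f al, so f al+ is a recombinant gamete class with expected frequency r/2 = 0.077/2 = 0.0385.
Expected number = 0.0385 × 1062 = 40.89 ≈ 41.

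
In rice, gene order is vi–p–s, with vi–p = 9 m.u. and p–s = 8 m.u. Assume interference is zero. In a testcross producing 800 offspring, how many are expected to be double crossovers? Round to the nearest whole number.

Map distances give recombination frequencies of 0.090 and 0.080 for the two intervals.
With no interference, expected double-crossover frequency = 0.090 × 0.080 = 0.00720.
Expected number = 0.00720 × 800 = 5.76 ≈ 6.

6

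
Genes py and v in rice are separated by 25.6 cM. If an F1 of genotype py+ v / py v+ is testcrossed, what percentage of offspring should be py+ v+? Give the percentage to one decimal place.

A map distance of 25.6 cM corresponds to a recombination frequency of 0.256.
The F1 is py+ v / py v+, so py+ v+ is a recombinant gamete class with expected frequency r/2 = 0.256/2 = 0.1280.
That is 0.1280 = 12.8% of the progeny.

12.8%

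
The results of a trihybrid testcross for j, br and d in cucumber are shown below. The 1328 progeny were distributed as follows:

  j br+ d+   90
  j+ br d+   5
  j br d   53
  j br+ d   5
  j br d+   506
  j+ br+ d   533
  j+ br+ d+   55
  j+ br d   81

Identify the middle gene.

j

The two most frequent reciprocal classes, j+ br+ d and j br d+, are the parental types, so the F1 was j+ br+ d / j br d+.
The two rarest classes, j br+ d and j+ br d+, are the double crossovers. Comparing them with the parentals, only the j allele has switched, so j is the middle locus and the order is d – j – br.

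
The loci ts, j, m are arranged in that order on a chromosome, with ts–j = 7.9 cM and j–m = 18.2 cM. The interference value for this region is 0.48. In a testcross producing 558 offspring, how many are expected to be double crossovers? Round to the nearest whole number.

Map distances give recombination frequencies of 0.079 and 0.182 for the two intervals.
With interference 0.48 (so coincidence = 0.52), expected double-crossover frequency = 0.079 × 0.182 × 0.52 = 0.00748.
Expected number = 0.00748 × 558 = 4.17 ≈ 4.

4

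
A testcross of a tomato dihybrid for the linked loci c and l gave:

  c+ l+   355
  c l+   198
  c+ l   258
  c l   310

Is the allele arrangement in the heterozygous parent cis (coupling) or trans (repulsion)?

The two most frequent classes are c+ l+ (355) and c l (310); these are the parental (non-recombinant) types.
So the F1 carried c+ l+ on one chromosome and c l on the other — the recessive alleles are on the same chromosome (cis / coupling).

cis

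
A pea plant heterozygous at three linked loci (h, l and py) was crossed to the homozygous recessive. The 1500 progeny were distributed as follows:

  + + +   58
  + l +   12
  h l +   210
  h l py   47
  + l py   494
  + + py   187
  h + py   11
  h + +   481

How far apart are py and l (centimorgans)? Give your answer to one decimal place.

28.0 centimorgans

The two most frequent reciprocal classes, h + + and + l py, are the parental types, so the F1 was h + + / + l py.
The two rarest classes, h + py and + l +, are the double crossovers. Comparing them with the parentals, only the py allele has switched, so py is the middle locus and the order is l – py – h.
Crossovers in the l–py interval produce the single-crossover classes h l + and + + py (210 + 187 = 397) plus the double crossovers (23).
RF(l–py) = (397 + 23) / 1500 = 420/1500 = 0.2800 → 28.0 centimorgans.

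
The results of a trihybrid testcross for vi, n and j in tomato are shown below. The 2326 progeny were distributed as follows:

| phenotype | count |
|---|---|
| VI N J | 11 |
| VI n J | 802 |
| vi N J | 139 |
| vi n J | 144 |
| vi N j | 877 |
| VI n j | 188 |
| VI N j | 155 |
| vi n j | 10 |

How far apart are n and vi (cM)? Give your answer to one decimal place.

13.8 cM

The two most frequent reciprocal classes, vi N j and VI n J, are the parental types, so the F1 was vi N j / VI n J.
The two rarest classes, vi n j and VI N J, are the double crossovers. Comparing them with the parentals, only the n allele has switched, so n is the middle locus and the order is vi – n – j.
Crossovers in the vi–n interval produce the single-crossover classes VI N j and vi n J (155 + 144 = 299) plus the double crossovers (21).
RF(vi–n) = (299 + 21) / 2326 = 320/2326 = 0.1376 → 13.8 cM.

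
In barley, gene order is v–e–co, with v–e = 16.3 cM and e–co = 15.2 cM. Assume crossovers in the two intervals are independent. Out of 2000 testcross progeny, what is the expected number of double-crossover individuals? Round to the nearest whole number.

Map distances give recombination frequencies of 0.163 and 0.152 for the two intervals.
With no interference, expected double-crossover frequency = 0.163 × 0.152 = 0.02478.
Expected number = 0.02478 × 2000 = 49.55 ≈ 50.

50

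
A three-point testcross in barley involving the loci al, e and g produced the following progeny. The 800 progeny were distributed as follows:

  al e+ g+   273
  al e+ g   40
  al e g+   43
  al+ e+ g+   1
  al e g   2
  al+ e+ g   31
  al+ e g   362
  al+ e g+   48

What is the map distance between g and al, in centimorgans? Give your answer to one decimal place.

11.4 centimorgans

The two most frequent reciprocal classes, al e+ g+ and al+ e g, are the parental types, so the F1 was al e+ g+ / al+ e g.
The two rarest classes, al+ e+ g+ and al e g, are the double crossovers. Comparing them with the parentals, only the al allele has switched, so al is the middle locus and the order is e – al – g.
Crossovers in the al–g interval produce the single-crossover classes al e+ g and al+ e g+ (40 + 48 = 88) plus the double crossovers (3).
RF(al–g) = (88 + 3) / 800 = 91/800 = 0.1138 → 11.4 centimorgans.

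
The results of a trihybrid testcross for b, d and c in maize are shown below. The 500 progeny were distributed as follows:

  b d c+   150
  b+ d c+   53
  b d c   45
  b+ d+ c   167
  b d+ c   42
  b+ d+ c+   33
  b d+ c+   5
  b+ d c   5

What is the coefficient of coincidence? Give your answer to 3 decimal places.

The two most frequent reciprocal classes, b d c+ and b+ d+ c, are the parental types, so the F1 was b d c+ / b+ d+ c.
The two rarest classes, b d+ c+ and b+ d c, are the double crossovers. Comparing them with the parentals, only the d allele has switched, so d is the middle locus and the order is c – d – b.
c–d: (78 + 10)/500 = 0.1760; d–b: (95 + 10)/500 = 0.2100.
Expected DCO frequency = 0.1760 × 0.2100 ≈ 0.03696; observed = 10/500 ≈ 0.02000.
Coefficient of coincidence = 0.02000/0.03696 ≈ 0.541.

0.541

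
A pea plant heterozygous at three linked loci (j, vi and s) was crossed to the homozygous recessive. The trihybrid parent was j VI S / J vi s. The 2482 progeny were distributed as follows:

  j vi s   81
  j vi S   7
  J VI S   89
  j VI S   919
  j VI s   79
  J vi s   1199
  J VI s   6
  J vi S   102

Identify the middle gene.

The two rarest classes, j vi S and J VI s, are the double crossovers. Comparing them with the parentals, only the vi allele has switched, so vi is the middle locus and the order is s – vi – j.

vi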